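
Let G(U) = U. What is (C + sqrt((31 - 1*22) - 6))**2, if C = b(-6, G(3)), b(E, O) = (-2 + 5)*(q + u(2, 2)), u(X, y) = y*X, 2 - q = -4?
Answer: (30 + sqrt(3))**2 ≈ 1006.9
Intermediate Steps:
q = 6 (q = 2 - 1*(-4) = 2 + 4 = 6)
u(X, y) = X*y
b(E, O) = 30 (b(E, O) = (-2 + 5)*(6 + 2*2) = 3*(6 + 4) = 3*10 = 30)
C = 30
(C + sqrt((31 - 1*22) - 6))**2 = (30 + sqrt((31 - 1*22) - 6))**2 = (30 + sqrt((31 - 22) - 6))**2 = (30 + sqrt(9 - 6))**2 = (30 + sqrt(3))**2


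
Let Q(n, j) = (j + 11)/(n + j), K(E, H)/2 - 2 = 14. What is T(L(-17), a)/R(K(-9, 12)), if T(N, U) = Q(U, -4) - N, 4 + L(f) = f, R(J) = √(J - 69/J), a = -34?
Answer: 1582*√1910/18145 ≈ 3.8104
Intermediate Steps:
K(E, H) = 32 (K(E, H) = 4 + 2*14 = 4 + 28 = 32)
Q(n, j) = (11 + j)/(j + n)
L(f) = -4 + f
T(N, U) = -N + 7/(-4 + U) (T(N, U) = (11 - 4)/(-4 + U) - N = 7/(-4 + U) - N = -N + 7/(-4 + U))
T(L(-17), a)/R(K(-9, 12)) = ((7 - (-4 - 17)*(-4 - 34))/(-4 - 34))/(√(32 - 69/32)) = ((7 - 1*(-21)*(-38))/(-38))/(√(32 - 69*1/32)) = (-(7 - 798)/38)/(√(32 - 69/32)) = (-1/38*(-791))/(√(955/32)) = 791/(38*((√1910/8))) = 791*(4*√1910/955)/38 = 1582*√1910/18145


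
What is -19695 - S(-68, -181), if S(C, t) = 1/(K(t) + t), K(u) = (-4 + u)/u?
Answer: -641584139/32576 ≈ -19695.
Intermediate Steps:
K(u) = (-4 + u)/u
S(C, t) = 1/(t + (-4 + t)/t) (S(C, t) = 1/((-4 + t)/t + t) = 1/(t + (-4 + t)/t))
-19695 - S(-68, -181) = -19695 - (-181)/(-4 - 181 + (-181)²) = -19695 - (-181)/(-4 - 181 + 32761) = -19695 - (-181)/32576 = -19695 - 1*(-181/32576) = -19695 + 181/32576 = -641584139/32576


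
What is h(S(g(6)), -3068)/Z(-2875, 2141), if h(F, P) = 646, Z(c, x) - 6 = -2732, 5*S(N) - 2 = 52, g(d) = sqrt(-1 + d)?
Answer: -323/1363 ≈ -0.23698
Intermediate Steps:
S(N) = 54/5 (S(N) = 2/5 + (1/5)*52 = 2/5 + 52/5 = 54/5)
Z(c, x) = -2726 (Z(c, x) = 6 - 2732 = -2726)
h(S(g(6)), -3068)/Z(-2875, 2141) = 646/(-2726) = 646*(-1/2726) = -323/1363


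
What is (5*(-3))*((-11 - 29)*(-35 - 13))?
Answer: -28800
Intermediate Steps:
(5*(-3))*((-11 - 29)*(-35 - 13)) = -(-600)*(-48) = -15*1920 = -28800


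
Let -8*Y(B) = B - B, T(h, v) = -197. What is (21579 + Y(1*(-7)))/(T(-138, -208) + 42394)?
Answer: 21579/42197 ≈ 0.51139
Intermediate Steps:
Y(B) = 0 (Y(B) = -(B - B)/8 = -1/8*0 = 0)
(21579 + Y(1*(-7)))/(T(-138, -208) + 42394) = (21579 + 0)/(-197 + 42394) = 21579/42197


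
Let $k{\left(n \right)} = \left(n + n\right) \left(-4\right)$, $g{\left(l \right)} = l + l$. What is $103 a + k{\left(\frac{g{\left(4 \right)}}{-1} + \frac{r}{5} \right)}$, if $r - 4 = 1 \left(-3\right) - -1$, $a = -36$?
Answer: $- \frac{18236}{5} \approx -3647.2$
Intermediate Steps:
$g{\left(l \right)} = 2 l$
$r = 2$ ($r = 4 + \left(1 \left(-3\right) - -1\right) = 4 + \left(-3 + 1\right) = 4 - 2 = 2$)
$k{\left(n \right)} = - 8 n$ ($k{\left(n \right)} = 2 n \left(-4\right) = - 8 n$)
$103 a + k{\left(\frac{g{\left(4 \right)}}{-1} + \frac{r}{5} \right)} = 103 \left(-36\right) - 8 \left(\frac{2 \cdot 4}{-1} + \frac{2}{5}\right) = -3708 - 8 \left(8 \left(-1\right) + 2 \cdot \frac{1}{5}\right) = -3708 - 8 \left(-8 + \frac{2}{5}\right) = -3708 - - \frac{304}{5} = -3708 + \frac{304}{5} = - \frac{18236}{5}$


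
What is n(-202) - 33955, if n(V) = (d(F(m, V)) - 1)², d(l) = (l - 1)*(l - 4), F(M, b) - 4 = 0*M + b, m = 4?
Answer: 1615764854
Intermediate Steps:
F(M, b) = 4 + b (F(M, b) = 4 + (0*M + b) = 4 + (0 + b) = 4 + b)
d(l) = (-1 + l)*(-4 + l)
n(V) = (-17 + (4 + V)² - 5*V)² (n(V) = ((4 + (4 + V)² - 5*(4 + V)) - 1)² = ((4 + (4 + V)² + (-20 - 5*V)) - 1)² = ((-16 + (4 + V)² - 5*V) - 1)² = (-17 + (4 + V)² - 5*V)²)
n(-202) - 33955 = (-17 + (4 - 202)² - 5*(-202))² - 33955 = (-17 + (-198)² + 1010)² - 33955 = (-17 + 39204 + 1010)² - 33955 = 40197² - 33955 = 1615798809 - 33955 = 1615764854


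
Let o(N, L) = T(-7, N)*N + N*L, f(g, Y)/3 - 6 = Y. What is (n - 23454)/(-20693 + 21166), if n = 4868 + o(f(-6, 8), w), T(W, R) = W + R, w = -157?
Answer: -23710/473 ≈ -50.127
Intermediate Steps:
T(W, R) = R + W
f(g, Y) = 18 + 3*Y
o(N, L) = L*N + N*(-7 + N) (o(N, L) = (N - 7)*N + N*L = (-7 + N)*N + L*N = N*(-7 + N) + L*N = L*N + N*(-7 + N))
n = -256 (n = 4868 + (18 + 3*8)*(-7 - 157 + (18 + 3*8)) = 4868 + (18 + 24)*(-7 - 157 + (18 + 24)) = 4868 + 42*(-7 - 157 + 42) = 4868 + 42*(-122) = 4868 - 5124 = -256)
(n - 23454)/(-20693 + 21166) = (-256 - 23454)/(-20693 + 21166) = -23710/473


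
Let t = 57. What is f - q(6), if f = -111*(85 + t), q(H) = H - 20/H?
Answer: -47294/3 ≈ -15765.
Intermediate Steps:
f = -15762 (f = -111*(85 + 57) = -111*142 = -15762)
f - q(6) = -15762 - (6 - 20/6) = -15762 - (6 - 20*⅙) = -15762 - (6 - 10/3) = -15762 - 1*8/3 = -15762 - 8/3 = -47294/3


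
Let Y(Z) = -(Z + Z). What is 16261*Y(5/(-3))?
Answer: 162610/3 ≈ 54203.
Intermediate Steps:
Y(Z) = -2*Z
16261*Y(5/(-3)) = 16261*(-10/(-3)) = 16261*(-10*(-1)/3) = 16261*(-2*(-5/3)) = 16261*(10/3) = 162610/3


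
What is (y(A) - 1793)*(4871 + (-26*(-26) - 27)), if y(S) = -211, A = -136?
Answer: -11062080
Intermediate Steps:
(y(A) - 1793)*(4871 + (-26*(-26) - 27)) = (-211 - 1793)*(4871 + (-26*(-26) - 27)) = -2004*(4871 + (676 - 27)) = -2004*(4871 + 649) = -2004*5520 = -11062080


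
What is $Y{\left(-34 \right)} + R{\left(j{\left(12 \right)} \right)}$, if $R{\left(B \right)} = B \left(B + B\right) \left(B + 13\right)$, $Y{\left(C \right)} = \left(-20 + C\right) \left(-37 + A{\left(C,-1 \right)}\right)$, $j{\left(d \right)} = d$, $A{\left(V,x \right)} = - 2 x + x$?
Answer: $9144$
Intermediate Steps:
$A{\left(V,x \right)} = - x$
$Y{\left(C \right)} = 720 - 36 C$ ($Y{\left(C \right)} = \left(-20 + C\right) \left(-37 - -1\right) = \left(-20 + C\right) \left(-37 + 1\right) = \left(-20 + C\right) \left(-36\right) = 720 - 36 C$)
$R{\left(B \right)} = 2 B^{2} \left(13 + B\right)$ ($R{\left(B \right)} = B 2 B \left(13 + B\right) = 2 B^{2} \left(13 + B\right)$)
$Y{\left(-34 \right)} + R{\left(j{\left(12 \right)} \right)} = \left(720 - -1224\right) + 2 \cdot 12^{2} \left(13 + 12\right) = \left(720 + 1224\right) + 2 \cdot 144 \cdot 25 = 1944 + 7200 = 9144$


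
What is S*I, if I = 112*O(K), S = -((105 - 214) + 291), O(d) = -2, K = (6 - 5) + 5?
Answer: 40768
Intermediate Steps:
K = 6 (K = 1 + 5 = 6)
S = -182 (S = -(-109 + 291) = -1*182 = -182)
I = -224 (I = 112*(-2) = -224)
S*I = -182*(-224) = 40768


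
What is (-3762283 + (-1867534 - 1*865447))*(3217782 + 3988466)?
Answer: -46806483209472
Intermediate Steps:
(-3762283 + (-1867534 - 1*865447))*(3217782 + 3988466) = (-3762283 + (-1867534 - 865447))*7206248 = (-3762283 - 2732981)*7206248 = -6495264*7206248 = -46806483209472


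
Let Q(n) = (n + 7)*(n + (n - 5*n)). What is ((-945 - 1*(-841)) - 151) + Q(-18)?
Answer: -849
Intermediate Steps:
Q(n) = -3*n*(7 + n) (Q(n) = (7 + n)*(n - 4*n) = (7 + n)*(-3*n) = -3*n*(7 + n))
((-945 - 1*(-841)) - 151) + Q(-18) = ((-945 - 1*(-841)) - 151) - 3*(-18)*(7 - 18) = ((-945 + 841) - 151) - 3*(-18)*(-11) = (-104 - 151) - 594 = -255 - 594 = -849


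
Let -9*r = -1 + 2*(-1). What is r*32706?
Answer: 10902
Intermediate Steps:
r = 1/3 (r = -(-1 + 2*(-1))/9 = -(-1 - 2)/9 = -1/9*(-3) = 1/3 ≈ 0.33333)
r*32706 = (1/3)*32706 = 10902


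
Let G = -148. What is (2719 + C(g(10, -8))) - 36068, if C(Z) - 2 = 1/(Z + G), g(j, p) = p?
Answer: -5202133/156 ≈ -33347.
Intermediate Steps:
C(Z) = 2 + 1/(-148 + Z) (C(Z) = 2 + 1/(Z - 148) = 2 + 1/(-148 + Z))
(2719 + C(g(10, -8))) - 36068 = (2719 + (-295 + 2*(-8))/(-148 - 8)) - 36068 = (2719 + (-295 - 16)/(-156)) - 36068 = (2719 - 1/156*(-311)) - 36068 = (2719 + 311/156) - 36068 = 424475/156 - 36068 = -5202133/156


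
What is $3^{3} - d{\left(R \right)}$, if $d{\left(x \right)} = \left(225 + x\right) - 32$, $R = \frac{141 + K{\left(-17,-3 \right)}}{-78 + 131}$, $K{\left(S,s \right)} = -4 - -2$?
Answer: $- \frac{8937}{53} \approx -168.62$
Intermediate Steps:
$K{\left(S,s \right)} = -2$ ($K{\left(S,s \right)} = -4 + 2 = -2$)
$R = \frac{139}{53}$ ($R = \frac{141 - 2}{-78 + 131} = \frac{139}{53} \approx 2.6226$)
$d{\left(x \right)} = 193 + x$
$3^{3} - d{\left(R \right)} = 3^{3} - \left(193 + \frac{139}{53}\right) = 27 - \frac{10368}{53} = - \frac{8937}{53}$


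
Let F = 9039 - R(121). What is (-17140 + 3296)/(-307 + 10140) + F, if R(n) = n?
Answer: 87676850/9833 ≈ 8916.6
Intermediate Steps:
F = 8918 (F = 9039 - 1*121 = 9039 - 121 = 8918)
(-17140 + 3296)/(-307 + 10140) + F = (-17140 + 3296)/(-307 + 10140) + 8918 = -13844/9833 + 8918 = 87676850/9833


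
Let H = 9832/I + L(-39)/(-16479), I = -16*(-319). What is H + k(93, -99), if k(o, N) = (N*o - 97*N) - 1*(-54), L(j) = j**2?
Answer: 527822577/1168178 ≈ 451.83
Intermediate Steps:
I = 5104
k(o, N) = 54 - 97*N + N*o (k(o, N) = (-97*N + N*o) + 54 = 54 - 97*N + N*o)
H = 2142477/1168178 (H = 9832/5104 + (-39)**2/(-16479) = 9832*(1/5104) + 1521*(-1/16479) = 1229/638 - 169/1831 = 2142477/1168178 ≈ 1.8340)
H + k(93, -99) = 2142477/1168178 + (54 - 97*(-99) - 99*93) = 2142477/1168178 + (54 + 9603 - 9207) = 2142477/1168178 + 450 = 527822577/1168178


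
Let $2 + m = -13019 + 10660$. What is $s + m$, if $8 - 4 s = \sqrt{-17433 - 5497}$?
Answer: $-2359 - \frac{i \sqrt{22930}}{4} \approx -2359.0 - 37.857 i$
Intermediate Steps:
$m = -2361$ ($m = -2 + \left(-13019 + 10660\right) = -2 - 2359 = -2361$)
$s = 2 - \frac{i \sqrt{22930}}{4}$ ($s = 2 - \frac{\sqrt{-17433 - 5497}}{4} = 2 - \frac{\sqrt{-22930}}{4} = 2 - \frac{i \sqrt{22930}}{4} \approx 2.0 - 37.857 i$)
$s + m = \left(2 - \frac{i \sqrt{22930}}{4}\right) - 2361 = -2359 - \frac{i \sqrt{22930}}{4}$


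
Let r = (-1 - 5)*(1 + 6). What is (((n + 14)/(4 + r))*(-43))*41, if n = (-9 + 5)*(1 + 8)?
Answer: -19393/19 ≈ -1020.7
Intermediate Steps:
n = -36 (n = -4*9 = -36)
r = -42 (r = -6*7 = -42)
(((n + 14)/(4 + r))*(-43))*41 = (((-36 + 14)/(4 - 42))*(-43))*41 = (-22/(-38)*(-43))*41 = (-22*(-1/38)*(-43))*41 = ((11/19)*(-43))*41 = -473/19*41 = -19393/19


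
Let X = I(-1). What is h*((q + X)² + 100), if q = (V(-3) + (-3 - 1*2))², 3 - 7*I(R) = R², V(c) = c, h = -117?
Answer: -24265800/49 ≈ -4.9522e+5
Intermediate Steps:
I(R) = 3/7 - R²/7
q = 64 (q = (-3 + (-3 - 1*2))² = (-3 + (-3 - 2))² = (-3 - 5)² = (-8)² = 64)
X = 2/7 (X = 3/7 - ⅐*(-1)² = 3/7 - ⅐*1 = 3/7 - ⅐ = 2/7 ≈ 0.28571)
h*((q + X)² + 100) = -117*((64 + 2/7)² + 100) = -117*((450/7)² + 100) = -117*(202500/49 + 100) = -117*207400/49 = -24265800/49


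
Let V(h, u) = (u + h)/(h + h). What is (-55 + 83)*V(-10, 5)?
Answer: 7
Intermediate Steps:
V(h, u) = (h + u)/(2*h) (V(h, u) = (h + u)/((2*h)) = (h + u)*(1/(2*h)) = (h + u)/(2*h))
(-55 + 83)*V(-10, 5) = (-55 + 83)*((½)*(-10 + 5)/(-10)) = 28*((½)*(-⅒)*(-5)) = 28*(¼) = 7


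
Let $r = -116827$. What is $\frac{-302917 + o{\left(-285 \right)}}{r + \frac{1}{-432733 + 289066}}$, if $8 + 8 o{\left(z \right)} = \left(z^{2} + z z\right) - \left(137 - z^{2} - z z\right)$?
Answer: $\frac{301496836527}{134273476880} \approx 2.2454$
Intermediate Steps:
$o{\left(z \right)} = - \frac{145}{8} + \frac{z^{2}}{2}$ ($o{\left(z \right)} = -1 + \frac{\left(z^{2} + z z\right) - \left(137 - z^{2} - z z\right)}{8} = -1 + \frac{\left(z^{2} + z^{2}\right) + \left(\left(z^{2} + z^{2}\right) - 137\right)}{8} = -1 + \frac{2 z^{2} + \left(2 z^{2} - 137\right)}{8} = -1 + \frac{2 z^{2} + \left(-137 + 2 z^{2}\right)}{8} = -1 + \frac{-137 + 4 z^{2}}{8} = -1 + \left(- \frac{137}{8} + \frac{z^{2}}{2}\right) = - \frac{145}{8} + \frac{z^{2}}{2}$)
$\frac{-302917 + o{\left(-285 \right)}}{r + \frac{1}{-432733 + 289066}} = \frac{-302917 - \left(\frac{145}{8} - \frac{\left(-285\right)^{2}}{2}\right)}{-116827 + \frac{1}{-432733 + 289066}} = \frac{-302917 + \left(- \frac{145}{8} + \frac{1}{2} \cdot 81225\right)}{-116827 + \frac{1}{-143667}} = \frac{-302917 + \left(- \frac{145}{8} + \frac{81225}{2}\right)}{-116827 - \frac{1}{143667}} = \frac{-302917 + \frac{324755}{8}}{- \frac{16784184610}{143667}} = \left(- \frac{2098581}{8}\right) \left(- \frac{143667}{16784184610}\right) = \frac{301496836527}{134273476880}$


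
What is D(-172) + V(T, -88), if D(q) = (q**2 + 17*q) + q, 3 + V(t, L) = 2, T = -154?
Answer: 26487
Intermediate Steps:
V(t, L) = -1 (V(t, L) = -3 + 2 = -1)
D(q) = q**2 + 18*q
D(-172) + V(T, -88) = -172*(18 - 172) - 1 = -172*(-154) - 1 = 26488 - 1 = 26487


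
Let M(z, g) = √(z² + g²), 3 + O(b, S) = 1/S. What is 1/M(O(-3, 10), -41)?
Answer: 10*√168941/168941 ≈ 0.024329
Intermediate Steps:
O(b, S) = -3 + 1/S
M(z, g) = √(g² + z²)
1/M(O(-3, 10), -41) = 1/(√((-41)² + (-3 + 1/10)²)) = 1/(√(1681 + (-3 + ⅒)²)) = 1/(√(1681 + (-29/10)²)) = 1/(√(1681 + 841/100)) = 1/(√(168941/100)) = 1/(√168941/10) = 10*√168941/168941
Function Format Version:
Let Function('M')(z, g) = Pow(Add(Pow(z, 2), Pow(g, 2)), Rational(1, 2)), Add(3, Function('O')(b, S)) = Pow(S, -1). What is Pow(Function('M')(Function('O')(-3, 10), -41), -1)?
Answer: Mul(Rational(10, 168941), Pow(168941, Rational(1, 2))) ≈ 0.024329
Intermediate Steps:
Function('O')(b, S) = Add(-3, Pow(S, -1))
Function('M')(z, g) = Pow(Add(Pow(g, 2), Pow(z, 2)), Rational(1, 2))
Pow(Function('M')(Function('O')(-3, 10), -41), -1) = Pow(Pow(Add(Pow(-41, 2), Pow(Add(-3, Pow(10, -1)), 2)), Rational(1, 2)), -1) = Pow(Pow(Add(1681, Pow(Add(-3, Rational(1, 10)), 2)), Rational(1, 2)), -1) = Pow(Pow(Add(1681, Pow(Rational(-29, 10), 2)), Rational(1, 2)), -1) = Pow(Pow(Add(1681, Rational(841, 100)), Rational(1, 2)), -1) = Pow(Pow(Rational(168941, 100), Rational(1, 2)), -1) = Pow(Mul(Rational(1, 10), Pow(168941, Rational(1, 2))), -1) = Mul(Rational(10, 168941), Pow(168941, Rational(1, 2)))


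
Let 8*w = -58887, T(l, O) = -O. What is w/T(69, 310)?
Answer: 58887/2480 ≈ 23.745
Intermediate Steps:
w = -58887/8 (w = (⅛)*(-58887) = -58887/8 ≈ -7360.9)
w/T(69, 310) = -58887/(8*((-1*310))) = -58887/8/(-310) = -58887/8*(-1/310) = 58887/2480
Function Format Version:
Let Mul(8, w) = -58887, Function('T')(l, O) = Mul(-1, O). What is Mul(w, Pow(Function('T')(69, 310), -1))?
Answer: Rational(58887, 2480) ≈ 23.745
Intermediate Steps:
w = Rational(-58887, 8) (w = Mul(Rational(1, 8), -58887) = Rational(-58887, 8) ≈ -7360.9)
Mul(w, Pow(Function('T')(69, 310), -1)) = Mul(Rational(-58887, 8), Pow(Mul(-1, 310), -1)) = Mul(Rational(-58887, 8), Pow(-310, -1)) = Mul(Rational(-58887, 8), Rational(-1, 310)) = Rational(58887, 2480)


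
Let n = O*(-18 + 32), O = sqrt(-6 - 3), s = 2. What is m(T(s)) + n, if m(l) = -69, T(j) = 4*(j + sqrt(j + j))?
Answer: -69 + 42*I ≈ -69.0 + 42.0*I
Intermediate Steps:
T(j) = 4*j + 4*sqrt(2)*sqrt(j) (T(j) = 4*(j + sqrt(2*j)) = 4*(j + sqrt(2)*sqrt(j)) = 4*j + 4*sqrt(2)*sqrt(j))
O = 3*I (O = sqrt(-9) = 3*I ≈ 3.0*I)
n = 42*I (n = (3*I)*(-18 + 32) = (3*I)*14 = 42*I ≈ 42.0*I)
m(T(s)) + n = -69 + 42*I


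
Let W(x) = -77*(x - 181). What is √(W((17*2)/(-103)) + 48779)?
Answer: √665623698/103 ≈ 250.48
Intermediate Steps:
W(x) = 13937 - 77*x (W(x) = -77*(-181 + x) = 13937 - 77*x)
√(W((17*2)/(-103)) + 48779) = √((13937 - 77*17*2/(-103)) + 48779) = √((13937 - 2618*(-1)/103) + 48779) = √((13937 - 77*(-34/103)) + 48779) = √((13937 + 2618/103) + 48779) = √(1438129/103 + 48779) = √(6462366/103) = √665623698/103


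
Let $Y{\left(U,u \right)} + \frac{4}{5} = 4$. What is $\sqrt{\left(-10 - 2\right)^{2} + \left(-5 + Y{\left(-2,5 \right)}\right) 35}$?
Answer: $9$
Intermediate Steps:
$Y{\left(U,u \right)} = \frac{16}{5}$ ($Y{\left(U,u \right)} = - \frac{4}{5} + 4 = \frac{16}{5}$)
$\sqrt{\left(-10 - 2\right)^{2} + \left(-5 + Y{\left(-2,5 \right)}\right) 35} = \sqrt{\left(-10 - 2\right)^{2} + \left(-5 + \frac{16}{5}\right) 35} = \sqrt{\left(-12\right)^{2} - 63} = \sqrt{144 - 63} = \sqrt{81} = 9$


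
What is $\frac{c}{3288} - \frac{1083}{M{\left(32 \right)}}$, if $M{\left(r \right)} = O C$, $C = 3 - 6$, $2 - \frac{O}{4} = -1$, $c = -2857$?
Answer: $\frac{32019}{1096} \approx 29.214$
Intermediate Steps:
$O = 12$ ($O = 8 - -4 = 8 + 4 = 12$)
$C = -3$ ($C = 3 - 6 = -3$)
$M{\left(r \right)} = -36$ ($M{\left(r \right)} = 12 \left(-3\right) = -36$)
$\frac{c}{3288} - \frac{1083}{M{\left(32 \right)}} = - \frac{2857}{3288} - \frac{1083}{-36} = \left(-2857\right) \frac{1}{3288} - - \frac{361}{12} = - \frac{2857}{3288} + \frac{361}{12} = \frac{32019}{1096}$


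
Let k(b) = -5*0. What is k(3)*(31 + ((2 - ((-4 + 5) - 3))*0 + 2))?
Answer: 0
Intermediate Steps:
k(b) = 0
k(3)*(31 + ((2 - ((-4 + 5) - 3))*0 + 2)) = 0*(31 + ((2 - ((-4 + 5) - 3))*0 + 2)) = 0*(31 + ((2 - (1 - 3))*0 + 2)) = 0*(31 + ((2 - 1*(-2))*0 + 2)) = 0*(31 + ((2 + 2)*0 + 2)) = 0*(31 + (4*0 + 2)) = 0*(31 + (0 + 2)) = 0*(31 + 2) = 0*33 = 0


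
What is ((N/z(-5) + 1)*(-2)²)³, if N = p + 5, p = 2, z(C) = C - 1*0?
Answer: -512/125 ≈ -4.0960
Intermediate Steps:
z(C) = C (z(C) = C + 0 = C)
N = 7 (N = 2 + 5 = 7)
((N/z(-5) + 1)*(-2)²)³ = ((7/(-5) + 1)*(-2)²)³ = ((7*(-⅕) + 1)*4)³ = ((-7/5 + 1)*4)³ = (-⅖*4)³ = (-8/5)³ = -512/125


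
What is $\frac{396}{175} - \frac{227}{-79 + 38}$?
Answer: $\frac{55961}{7175} \approx 7.7994$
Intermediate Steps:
$\frac{396}{175} - \frac{227}{-79 + 38} = 396 \cdot \frac{1}{175} - \frac{227}{-41} = \frac{396}{175} - - \frac{227}{41} = \frac{396}{175} + \frac{227}{41} = \frac{55961}{7175}$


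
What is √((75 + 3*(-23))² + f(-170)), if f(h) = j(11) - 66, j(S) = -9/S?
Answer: I*√3729/11 ≈ 5.5514*I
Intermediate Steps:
f(h) = -735/11 (f(h) = -9/11 - 66 = -735/11)
√((75 + 3*(-23))² + f(-170)) = √((75 + 3*(-23))² - 735/11) = √((75 - 69)² - 735/11) = √(6² - 735/11) = √(36 - 735/11) = √(-339/11) = I*√3729/11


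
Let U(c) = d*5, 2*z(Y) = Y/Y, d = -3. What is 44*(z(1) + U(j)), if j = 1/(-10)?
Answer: -638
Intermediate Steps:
j = -⅒ ≈ -0.10000
z(Y) = ½ (z(Y) = (Y/Y)/2 = (½)*1 = ½)
U(c) = -15 (U(c) = -3*5 = -15)
44*(z(1) + U(j)) = 44*(½ - 15) = 44*(-29/2) = -638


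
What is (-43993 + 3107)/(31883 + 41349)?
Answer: -20443/36616 ≈ -0.55831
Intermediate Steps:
(-43993 + 3107)/(31883 + 41349) = -40886/73232 = -40886*1/73232 = -20443/36616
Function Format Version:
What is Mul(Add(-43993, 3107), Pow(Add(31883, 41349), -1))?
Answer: Rational(-20443, 36616) ≈ -0.55831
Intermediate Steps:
Mul(Add(-43993, 3107), Pow(Add(31883, 41349), -1)) = Mul(-40886, Pow(73232, -1)) = Mul(-40886, Rational(1, 73232)) = Rational(-20443, 36616)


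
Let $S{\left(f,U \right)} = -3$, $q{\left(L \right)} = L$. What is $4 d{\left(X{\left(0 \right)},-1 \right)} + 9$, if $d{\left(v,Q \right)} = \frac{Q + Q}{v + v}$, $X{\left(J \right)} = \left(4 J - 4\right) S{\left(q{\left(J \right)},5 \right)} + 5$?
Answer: $\frac{149}{17} \approx 8.7647$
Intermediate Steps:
$X{\left(J \right)} = 17 - 12 J$ ($X{\left(J \right)} = \left(4 J - 4\right) \left(-3\right) + 5 = \left(-4 + 4 J\right) \left(-3\right) + 5 = \left(12 - 12 J\right) + 5 = 17 - 12 J$)
$d{\left(v,Q \right)} = \frac{Q}{v}$ ($d{\left(v,Q \right)} = \frac{2 Q}{2 v} = 2 Q \frac{1}{2 v} = \frac{Q}{v}$)
$4 d{\left(X{\left(0 \right)},-1 \right)} + 9 = 4 \left(- \frac{1}{17 - 0}\right) + 9 = 4 \left(- \frac{1}{17 + 0}\right) + 9 = 4 \left(- \frac{1}{17}\right) + 9 = - \frac{4}{17} + 9 = \frac{149}{17}$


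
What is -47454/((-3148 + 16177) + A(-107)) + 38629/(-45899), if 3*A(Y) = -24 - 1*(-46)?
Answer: -1149287857/256437713 ≈ -4.4817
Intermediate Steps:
A(Y) = 22/3 (A(Y) = (-24 - 1*(-46))/3 = (-24 + 46)/3 = (⅓)*22 = 22/3)
-47454/((-3148 + 16177) + A(-107)) + 38629/(-45899) = -47454/((-3148 + 16177) + 22/3) + 38629/(-45899) = -47454/(13029 + 22/3) + 38629*(-1/45899) = -47454/39109/3 - 38629/45899 = -47454*3/39109 - 38629/45899 = -142362/39109 - 38629/45899 = -1149287857/256437713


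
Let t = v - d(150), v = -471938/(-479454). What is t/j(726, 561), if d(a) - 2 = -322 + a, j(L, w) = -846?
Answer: -40989559/202809042 ≈ -0.20211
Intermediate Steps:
d(a) = -320 + a (d(a) = 2 + (-322 + a) = -320 + a)
v = 235969/239727 (v = -471938*(-1/479454) = 235969/239727 ≈ 0.98432)
t = 40989559/239727 (t = 235969/239727 - (-320 + 150) = 235969/239727 - 1*(-170) = 235969/239727 + 170 = 40989559/239727 ≈ 170.98)
t/j(726, 561) = (40989559/239727)/(-846) = (40989559/239727)*(-1/846) = -40989559/202809042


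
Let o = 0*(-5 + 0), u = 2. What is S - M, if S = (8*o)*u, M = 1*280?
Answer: -280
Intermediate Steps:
o = 0 (o = 0*(-5) = 0)
M = 280
S = 0 (S = (8*0)*2 = 0*2 = 0)
S - M = 0 - 1*280 = 0 - 280 = -280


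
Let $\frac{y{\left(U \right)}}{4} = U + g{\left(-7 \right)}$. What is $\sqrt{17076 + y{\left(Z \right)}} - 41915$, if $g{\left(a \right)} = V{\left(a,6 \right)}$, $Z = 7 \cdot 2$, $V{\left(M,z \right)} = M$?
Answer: $-41915 + 4 \sqrt{1069} \approx -41784.0$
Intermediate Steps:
$Z = 14$
$g{\left(a \right)} = a$
$y{\left(U \right)} = -28 + 4 U$ ($y{\left(U \right)} = 4 \left(U - 7\right) = 4 \left(-7 + U\right) = -28 + 4 U$)
$\sqrt{17076 + y{\left(Z \right)}} - 41915 = \sqrt{17076 + \left(-28 + 4 \cdot 14\right)} - 41915 = \sqrt{17076 + \left(-28 + 56\right)} - 41915 = \sqrt{17076 + 28} - 41915 = \sqrt{17104} - 41915 = 4 \sqrt{1069} - 41915 = -41915 + 4 \sqrt{1069}$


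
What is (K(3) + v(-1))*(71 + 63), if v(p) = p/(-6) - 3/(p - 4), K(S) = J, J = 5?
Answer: 11591/15 ≈ 772.73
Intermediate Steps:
K(S) = 5
v(p) = -3/(-4 + p) - p/6 (v(p) = p*(-⅙) - 3/(-4 + p) = -p/6 - 3/(-4 + p) = -3/(-4 + p) - p/6)
(K(3) + v(-1))*(71 + 63) = (5 + (-18 - 1*(-1)² + 4*(-1))/(6*(-4 - 1)))*(71 + 63) = (5 + (⅙)*(-18 - 1*1 - 4)/(-5))*134 = (5 + (⅙)*(-⅕)*(-18 - 1 - 4))*134 = (5 + (⅙)*(-⅕)*(-23))*134 = (5 + 23/30)*134 = (173/30)*134 = 11591/15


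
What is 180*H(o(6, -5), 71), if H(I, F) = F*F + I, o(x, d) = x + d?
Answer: 907560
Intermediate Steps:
o(x, d) = d + x
H(I, F) = I + F**2 (H(I, F) = F**2 + I = I + F**2)
180*H(o(6, -5), 71) = 180*((-5 + 6) + 71**2) = 180*(1 + 5041) = 180*5042 = 907560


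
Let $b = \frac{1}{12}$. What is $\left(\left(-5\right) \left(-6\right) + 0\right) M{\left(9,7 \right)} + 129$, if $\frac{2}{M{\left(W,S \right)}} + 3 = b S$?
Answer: $\frac{3021}{29} \approx 104.17$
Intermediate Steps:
$b = \frac{1}{12} \approx 0.083333$
$M{\left(W,S \right)} = \frac{2}{-3 + \frac{S}{12}}$
$\left(\left(-5\right) \left(-6\right) + 0\right) M{\left(9,7 \right)} + 129 = \left(\left(-5\right) \left(-6\right) + 0\right) \frac{24}{-36 + 7} + 129 = \left(30 + 0\right) \frac{24}{-29} + 129 = 30 \cdot 24 \left(- \frac{1}{29}\right) + 129 = 30 \left(- \frac{24}{29}\right) + 129 = - \frac{720}{29} + 129 = \frac{3021}{29}$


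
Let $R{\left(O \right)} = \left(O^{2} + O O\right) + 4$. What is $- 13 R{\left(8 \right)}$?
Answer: $-1716$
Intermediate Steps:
$R{\left(O \right)} = 4 + 2 O^{2}$ ($R{\left(O \right)} = \left(O^{2} + O^{2}\right) + 4 = 2 O^{2} + 4 = 4 + 2 O^{2}$)
$- 13 R{\left(8 \right)} = - 13 \left(4 + 2 \cdot 8^{2}\right) = - 13 \left(4 + 2 \cdot 64\right) = - 13 \left(4 + 128\right) = \left(-13\right) 132 = -1716$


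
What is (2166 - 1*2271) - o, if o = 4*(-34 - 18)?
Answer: 103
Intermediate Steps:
o = -208 (o = 4*(-52) = -208)
(2166 - 1*2271) - o = (2166 - 1*2271) - 1*(-208) = (2166 - 2271) + 208 = -105 + 208 = 103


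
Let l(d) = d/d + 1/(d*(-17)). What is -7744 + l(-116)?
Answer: -15269195/1972 ≈ -7743.0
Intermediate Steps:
l(d) = 1 - 1/(17*d) (l(d) = 1 - 1/17/d = 1 - 1/(17*d))
-7744 + l(-116) = -7744 + (-1/17 - 116)/(-116) = -7744 - 1/116*(-1973/17) = -7744 + 1973/1972 = -15269195/1972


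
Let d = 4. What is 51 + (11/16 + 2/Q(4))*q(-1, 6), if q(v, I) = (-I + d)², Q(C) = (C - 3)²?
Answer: 247/4 ≈ 61.750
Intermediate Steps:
Q(C) = (-3 + C)²
q(v, I) = (4 - I)² (q(v, I) = (-I + 4)² = (4 - I)²)
51 + (11/16 + 2/Q(4))*q(-1, 6) = 51 + (11/16 + 2/((-3 + 4)²))*(-4 + 6)² = 51 + (11*(1/16) + 2/(1²))*2² = 51 + (11/16 + 2/1)*4 = 51 + (11/16 + 2*1)*4 = 51 + (11/16 + 2)*4 = 51 + (43/16)*4 = 51 + 43/4 = 247/4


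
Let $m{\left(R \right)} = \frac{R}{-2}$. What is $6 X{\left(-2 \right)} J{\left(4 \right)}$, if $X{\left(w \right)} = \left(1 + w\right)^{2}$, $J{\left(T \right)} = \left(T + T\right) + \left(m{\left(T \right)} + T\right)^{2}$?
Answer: $72$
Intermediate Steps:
$m{\left(R \right)} = - \frac{R}{2}$ ($m{\left(R \right)} = R \left(- \frac{1}{2}\right) = - \frac{R}{2}$)
$J{\left(T \right)} = 2 T + \frac{T^{2}}{4}$ ($J{\left(T \right)} = \left(T + T\right) + \left(- \frac{T}{2} + T\right)^{2} = 2 T + \left(\frac{T}{2}\right)^{2} = 2 T + \frac{T^{2}}{4}$)
$6 X{\left(-2 \right)} J{\left(4 \right)} = 6 \left(1 - 2\right)^{2} \cdot \frac{1}{4} \cdot 4 \left(8 + 4\right) = 6 \left(-1\right)^{2} \cdot \frac{1}{4} \cdot 4 \cdot 12 = 6 \cdot 1 \cdot 12 = 6 \cdot 12 = 72$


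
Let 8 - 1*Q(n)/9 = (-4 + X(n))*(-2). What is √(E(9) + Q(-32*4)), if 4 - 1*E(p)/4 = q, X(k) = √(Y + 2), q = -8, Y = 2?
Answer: 2*√21 ≈ 9.1651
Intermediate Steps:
X(k) = 2 (X(k) = √(2 + 2) = √4 = 2)
E(p) = 48 (E(p) = 16 - 4*(-8) = 16 + 32 = 48)
Q(n) = 36 (Q(n) = 72 - 9*(-4 + 2)*(-2) = 72 - (-18)*(-2) = 72 - 9*4 = 72 - 36 = 36)
√(E(9) + Q(-32*4)) = √(48 + 36) = √84 = 2*√21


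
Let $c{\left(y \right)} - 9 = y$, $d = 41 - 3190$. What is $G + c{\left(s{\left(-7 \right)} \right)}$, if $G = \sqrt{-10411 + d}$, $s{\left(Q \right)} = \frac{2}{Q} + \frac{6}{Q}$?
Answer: $\frac{55}{7} + 2 i \sqrt{3390} \approx 7.8571 + 116.45 i$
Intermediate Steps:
$s{\left(Q \right)} = \frac{8}{Q}$
$d = -3149$ ($d = 41 - 3190 = -3149$)
$c{\left(y \right)} = 9 + y$
$G = 2 i \sqrt{3390}$ ($G = \sqrt{-10411 - 3149} = \sqrt{-13560} = 2 i \sqrt{3390} \approx 116.45 i$)
$G + c{\left(s{\left(-7 \right)} \right)} = 2 i \sqrt{3390} + \left(9 + \frac{8}{-7}\right) = 2 i \sqrt{3390} + \left(9 + 8 \left(- \frac{1}{7}\right)\right) = 2 i \sqrt{3390} + \left(9 - \frac{8}{7}\right) = 2 i \sqrt{3390} + \frac{55}{7} = \frac{55}{7} + 2 i \sqrt{3390}$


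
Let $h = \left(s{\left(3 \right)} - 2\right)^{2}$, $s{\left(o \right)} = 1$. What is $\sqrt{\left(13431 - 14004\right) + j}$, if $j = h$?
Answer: $2 i \sqrt{143} \approx 23.917 i$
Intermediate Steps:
$h = 1$ ($h = \left(1 - 2\right)^{2} = \left(-1\right)^{2} = 1$)
$j = 1$
$\sqrt{\left(13431 - 14004\right) + j} = \sqrt{\left(13431 - 14004\right) + 1} = \sqrt{-573 + 1} = \sqrt{-572} = 2 i \sqrt{143}$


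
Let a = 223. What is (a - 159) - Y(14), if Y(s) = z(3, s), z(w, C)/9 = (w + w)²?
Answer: -260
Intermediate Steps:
z(w, C) = 36*w² (z(w, C) = 9*(w + w)² = 9*(2*w)² = 9*(4*w²) = 36*w²)
Y(s) = 324 (Y(s) = 36*3² = 36*9 = 324)
(a - 159) - Y(14) = (223 - 159) - 1*324 = 64 - 324 = -260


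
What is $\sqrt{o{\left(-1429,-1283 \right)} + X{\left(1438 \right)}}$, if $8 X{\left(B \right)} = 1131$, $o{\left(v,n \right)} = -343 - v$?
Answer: $\frac{3 \sqrt{2182}}{4} \approx 35.034$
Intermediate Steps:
$X{\left(B \right)} = \frac{1131}{8}$ ($X{\left(B \right)} = \frac{1}{8} \cdot 1131 = \frac{1131}{8}$)
$\sqrt{o{\left(-1429,-1283 \right)} + X{\left(1438 \right)}} = \sqrt{\left(-343 - -1429\right) + \frac{1131}{8}} = \sqrt{\left(-343 + 1429\right) + \frac{1131}{8}} = \sqrt{1086 + \frac{1131}{8}} = \sqrt{\frac{9819}{8}} = \frac{3 \sqrt{2182}}{4}$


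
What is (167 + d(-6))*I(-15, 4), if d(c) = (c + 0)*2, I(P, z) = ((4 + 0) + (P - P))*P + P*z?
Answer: -18600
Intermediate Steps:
I(P, z) = 4*P + P*z (I(P, z) = (4 + 0)*P + P*z = 4*P + P*z)
d(c) = 2*c (d(c) = c*2 = 2*c)
(167 + d(-6))*I(-15, 4) = (167 + 2*(-6))*(-15*(4 + 4)) = (167 - 12)*(-15*8) = 155*(-120) = -18600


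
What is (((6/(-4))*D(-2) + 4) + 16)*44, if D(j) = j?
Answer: 1012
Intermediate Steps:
(((6/(-4))*D(-2) + 4) + 16)*44 = (((6/(-4))*(-2) + 4) + 16)*44 = (((6*(-1/4))*(-2) + 4) + 16)*44 = ((-3/2*(-2) + 4) + 16)*44 = ((3 + 4) + 16)*44 = (7 + 16)*44 = 23*44 = 1012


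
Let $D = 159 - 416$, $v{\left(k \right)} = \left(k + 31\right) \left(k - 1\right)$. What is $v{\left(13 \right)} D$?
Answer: $-135696$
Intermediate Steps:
$v{\left(k \right)} = \left(-1 + k\right) \left(31 + k\right)$ ($v{\left(k \right)} = \left(31 + k\right) \left(-1 + k\right) = \left(-1 + k\right) \left(31 + k\right)$)
$D = -257$ ($D = 159 - 416 = -257$)
$v{\left(13 \right)} D = \left(-31 + 13^{2} + 30 \cdot 13\right) \left(-257\right) = \left(-31 + 169 + 390\right) \left(-257\right) = 528 \left(-257\right) = -135696$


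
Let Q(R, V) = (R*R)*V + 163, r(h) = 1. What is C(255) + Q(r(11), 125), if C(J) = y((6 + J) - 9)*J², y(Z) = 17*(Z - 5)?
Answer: 273040263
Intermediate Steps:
Q(R, V) = 163 + V*R² (Q(R, V) = R²*V + 163 = V*R² + 163 = 163 + V*R²)
y(Z) = -85 + 17*Z (y(Z) = 17*(-5 + Z) = -85 + 17*Z)
C(J) = J²*(-136 + 17*J) (C(J) = (-85 + 17*((6 + J) - 9))*J² = (-85 + 17*(-3 + J))*J² = (-85 + (-51 + 17*J))*J² = (-136 + 17*J)*J² = J²*(-136 + 17*J))
C(255) + Q(r(11), 125) = 17*255²*(-8 + 255) + (163 + 125*1²) = 17*65025*247 + (163 + 125*1) = 273039975 + (163 + 125) = 273039975 + 288 = 273040263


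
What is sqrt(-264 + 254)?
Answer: I*sqrt(10) ≈ 3.1623*I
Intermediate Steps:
sqrt(-264 + 254) = sqrt(-10) = I*sqrt(10)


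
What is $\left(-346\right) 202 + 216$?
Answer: $-69676$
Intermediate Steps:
$\left(-346\right) 202 + 216 = -69892 + 216 = -69676$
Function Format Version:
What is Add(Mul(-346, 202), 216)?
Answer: -69676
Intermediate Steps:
Add(Mul(-346, 202), 216) = Add(-69892, 216) = -69676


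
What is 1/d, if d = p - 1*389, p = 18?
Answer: -1/371 ≈ -0.0026954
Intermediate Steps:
d = -371 (d = 18 - 1*389 = 18 - 389 = -371)
1/d = 1/(-371) = -1/371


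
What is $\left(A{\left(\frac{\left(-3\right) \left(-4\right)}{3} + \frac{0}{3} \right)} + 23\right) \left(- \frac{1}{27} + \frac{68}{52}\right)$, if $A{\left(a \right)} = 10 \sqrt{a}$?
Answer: $\frac{19178}{351} \approx 54.638$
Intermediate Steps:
$\left(A{\left(\frac{\left(-3\right) \left(-4\right)}{3} + \frac{0}{3} \right)} + 23\right) \left(- \frac{1}{27} + \frac{68}{52}\right) = \left(10 \sqrt{\frac{\left(-3\right) \left(-4\right)}{3} + \frac{0}{3}} + 23\right) \left(- \frac{1}{27} + \frac{68}{52}\right) = \left(10 \sqrt{12 \cdot \frac{1}{3} + 0 \cdot \frac{1}{3}} + 23\right) \left(\left(-1\right) \frac{1}{27} + 68 \cdot \frac{1}{52}\right) = \left(10 \sqrt{4 + 0} + 23\right) \left(- \frac{1}{27} + \frac{17}{13}\right) = \left(10 \sqrt{4} + 23\right) \frac{446}{351} = \left(10 \cdot 2 + 23\right) \frac{446}{351} = \left(20 + 23\right) \frac{446}{351} = 43 \cdot \frac{446}{351} = \frac{19178}{351}$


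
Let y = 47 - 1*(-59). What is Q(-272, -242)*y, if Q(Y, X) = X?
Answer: -25652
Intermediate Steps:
y = 106 (y = 47 + 59 = 106)
Q(-272, -242)*y = -242*106 = -25652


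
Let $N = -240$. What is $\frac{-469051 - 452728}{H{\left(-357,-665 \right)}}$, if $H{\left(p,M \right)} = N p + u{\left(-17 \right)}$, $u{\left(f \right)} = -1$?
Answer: $- \frac{921779}{85679} \approx -10.759$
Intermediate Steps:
$H{\left(p,M \right)} = -1 - 240 p$ ($H{\left(p,M \right)} = - 240 p - 1 = -1 - 240 p$)
$\frac{-469051 - 452728}{H{\left(-357,-665 \right)}} = \frac{-469051 - 452728}{-1 - -85680} = \frac{-469051 - 452728}{-1 + 85680} = - \frac{921779}{85679}$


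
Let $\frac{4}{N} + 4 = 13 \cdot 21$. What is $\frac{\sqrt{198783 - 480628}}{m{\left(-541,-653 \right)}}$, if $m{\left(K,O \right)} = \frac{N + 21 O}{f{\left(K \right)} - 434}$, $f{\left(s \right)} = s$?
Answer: $\frac{262275 i \sqrt{281845}}{3688793} \approx 37.747 i$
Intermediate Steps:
$N = \frac{4}{269}$ ($N = \frac{4}{-4 + 13 \cdot 21} = \frac{4}{-4 + 273} = \frac{4}{269} \approx 0.01487$)
$m{\left(K,O \right)} = \frac{\frac{4}{269} + 21 O}{-434 + K}$ ($m{\left(K,O \right)} = \frac{\frac{4}{269} + 21 O}{K - 434} = \frac{\frac{4}{269} + 21 O}{-434 + K}$)
$\frac{\sqrt{198783 - 480628}}{m{\left(-541,-653 \right)}} = \frac{\sqrt{198783 - 480628}}{\frac{1}{269} \frac{1}{-434 - 541} \left(4 + 5649 \left(-653\right)\right)} = \frac{\sqrt{-281845}}{\frac{1}{269} \frac{1}{-975} \left(4 - 3688797\right)} = \frac{i \sqrt{281845}}{\frac{1}{269} \left(- \frac{1}{975}\right) \left(-3688793\right)} = \frac{i \sqrt{281845}}{\frac{3688793}{262275}} = i \sqrt{281845} \cdot \frac{262275}{3688793} = \frac{262275 i \sqrt{281845}}{3688793}$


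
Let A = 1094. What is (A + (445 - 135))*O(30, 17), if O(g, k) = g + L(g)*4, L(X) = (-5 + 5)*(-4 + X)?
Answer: 42120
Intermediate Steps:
L(X) = 0 (L(X) = 0*(-4 + X) = 0)
O(g, k) = g (O(g, k) = g + 0*4 = g + 0 = g)
(A + (445 - 135))*O(30, 17) = (1094 + (445 - 135))*30 = (1094 + 310)*30 = 1404*30 = 42120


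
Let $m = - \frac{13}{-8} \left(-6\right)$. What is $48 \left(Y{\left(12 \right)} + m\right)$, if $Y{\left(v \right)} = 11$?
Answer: $60$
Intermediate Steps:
$m = - \frac{39}{4}$ ($m = \left(-13\right) \left(- \frac{1}{8}\right) \left(-6\right) = \frac{13}{8} \left(-6\right) = - \frac{39}{4} \approx -9.75$)
$48 \left(Y{\left(12 \right)} + m\right) = 48 \left(11 - \frac{39}{4}\right) = 48 \cdot \frac{5}{4} = 60$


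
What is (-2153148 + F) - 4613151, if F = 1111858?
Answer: -5654441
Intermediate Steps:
(-2153148 + F) - 4613151 = (-2153148 + 1111858) - 4613151 = -1041290 - 4613151 = -5654441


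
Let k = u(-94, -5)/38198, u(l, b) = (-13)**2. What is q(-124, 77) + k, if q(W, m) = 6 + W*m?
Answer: -364485147/38198 ≈ -9542.0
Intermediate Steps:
u(l, b) = 169
k = 169/38198 ≈ 0.0044243
q(-124, 77) + k = (6 - 124*77) + 169/38198 = (6 - 9548) + 169/38198 = -9542 + 169/38198 = -364485147/38198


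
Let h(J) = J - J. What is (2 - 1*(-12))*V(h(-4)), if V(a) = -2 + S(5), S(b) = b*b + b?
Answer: 392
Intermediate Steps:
S(b) = b + b**2 (S(b) = b**2 + b = b + b**2)
h(J) = 0
V(a) = 28 (V(a) = -2 + 5*(1 + 5) = -2 + 5*6 = -2 + 30 = 28)
(2 - 1*(-12))*V(h(-4)) = (2 - 1*(-12))*28 = (2 + 12)*28 = 14*28 = 392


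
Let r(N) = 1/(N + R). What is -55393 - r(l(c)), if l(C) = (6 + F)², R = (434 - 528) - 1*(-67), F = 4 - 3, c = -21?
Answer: -1218647/22 ≈ -55393.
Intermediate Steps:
F = 1
R = -27 (R = -94 + 67 = -27)
l(C) = 49 (l(C) = (6 + 1)² = 7² = 49)
r(N) = 1/(-27 + N) (r(N) = 1/(N - 27) = 1/(-27 + N))
-55393 - r(l(c)) = -55393 - 1/(-27 + 49) = -55393 - 1/22 = -1218647/22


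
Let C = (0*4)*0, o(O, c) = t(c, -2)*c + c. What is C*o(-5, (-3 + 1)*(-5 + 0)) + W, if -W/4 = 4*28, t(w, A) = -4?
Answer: -448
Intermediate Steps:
o(O, c) = -3*c (o(O, c) = -4*c + c = -3*c)
W = -448 (W = -16*28 = -4*112 = -448)
C = 0 (C = 0*0 = 0)
C*o(-5, (-3 + 1)*(-5 + 0)) + W = 0*(-3*(-3 + 1)*(-5 + 0)) - 448 = 0*(-(-6)*(-5)) - 448 = 0*(-3*10) - 448 = 0*(-30) - 448 = 0 - 448 = -448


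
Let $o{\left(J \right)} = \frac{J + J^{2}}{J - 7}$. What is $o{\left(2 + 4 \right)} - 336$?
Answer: $-378$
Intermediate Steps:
$o{\left(J \right)} = \frac{J + J^{2}}{-7 + J}$
$o{\left(2 + 4 \right)} - 336 = \frac{\left(2 + 4\right) \left(1 + \left(2 + 4\right)\right)}{-7 + \left(2 + 4\right)} - 336 = \frac{6 \left(1 + 6\right)}{-7 + 6} - 336 = 6 \frac{1}{-1} \cdot 7 - 336 = 6 \left(-1\right) 7 - 336 = -42 - 336 = -378$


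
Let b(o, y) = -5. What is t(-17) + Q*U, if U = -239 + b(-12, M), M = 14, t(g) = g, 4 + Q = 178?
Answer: -42473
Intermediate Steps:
Q = 174 (Q = -4 + 178 = 174)
U = -244 (U = -239 - 5 = -244)
t(-17) + Q*U = -17 + 174*(-244) = -17 - 42456 = -42473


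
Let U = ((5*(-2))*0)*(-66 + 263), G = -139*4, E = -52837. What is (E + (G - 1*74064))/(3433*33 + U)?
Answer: -11587/10299 ≈ -1.1251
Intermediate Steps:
G = -556
U = 0 (U = -10*0*197 = 0*197 = 0)
(E + (G - 1*74064))/(3433*33 + U) = (-52837 + (-556 - 1*74064))/(3433*33 + 0) = (-52837 + (-556 - 74064))/(113289 + 0) = (-52837 - 74620)/113289 = -127457*1/113289 = -11587/10299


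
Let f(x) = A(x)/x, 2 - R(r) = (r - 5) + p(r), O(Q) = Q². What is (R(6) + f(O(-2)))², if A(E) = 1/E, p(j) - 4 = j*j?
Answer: 388129/256 ≈ 1516.1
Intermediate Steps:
p(j) = 4 + j² (p(j) = 4 + j*j = 4 + j²)
R(r) = 3 - r - r² (R(r) = 2 - ((r - 5) + (4 + r²)) = 2 - ((-5 + r) + (4 + r²)) = 2 - (-1 + r + r²) = 2 + (1 - r - r²) = 3 - r - r²)
f(x) = x⁻² (f(x) = 1/(x*x) = x⁻²)
(R(6) + f(O(-2)))² = ((3 - 1*6 - 1*6²) + ((-2)²)⁻²)² = ((3 - 6 - 1*36) + 4⁻²)² = ((3 - 6 - 36) + 1/16)² = (-39 + 1/16)² = (-623/16)² = 388129/256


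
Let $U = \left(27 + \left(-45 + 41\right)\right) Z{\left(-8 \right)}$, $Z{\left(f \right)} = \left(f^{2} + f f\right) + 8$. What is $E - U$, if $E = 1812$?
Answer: $-1316$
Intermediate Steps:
$Z{\left(f \right)} = 8 + 2 f^{2}$ ($Z{\left(f \right)} = \left(f^{2} + f^{2}\right) + 8 = 2 f^{2} + 8 = 8 + 2 f^{2}$)
$U = 3128$ ($U = \left(27 + \left(-45 + 41\right)\right) \left(8 + 2 \left(-8\right)^{2}\right) = \left(27 - 4\right) \left(8 + 2 \cdot 64\right) = 23 \left(8 + 128\right) = 23 \cdot 136 = 3128$)
$E - U = 1812 - 3128 = -1316$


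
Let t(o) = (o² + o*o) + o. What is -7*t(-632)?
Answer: -5587512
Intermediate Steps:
t(o) = o + 2*o² (t(o) = (o² + o²) + o = 2*o² + o = o + 2*o²)
-7*t(-632) = -(-4424)*(1 + 2*(-632)) = -(-4424)*(1 - 1264) = -(-4424)*(-1263) = -7*798216 = -5587512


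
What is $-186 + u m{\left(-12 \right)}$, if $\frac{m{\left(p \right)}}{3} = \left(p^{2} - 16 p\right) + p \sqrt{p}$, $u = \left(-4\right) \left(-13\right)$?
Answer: $52230 - 3744 i \sqrt{3} \approx 52230.0 - 6484.8 i$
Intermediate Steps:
$u = 52$
$m{\left(p \right)} = - 48 p + 3 p^{2} + 3 p^{\frac{3}{2}}$ ($m{\left(p \right)} = 3 \left(\left(p^{2} - 16 p\right) + p \sqrt{p}\right) = 3 \left(\left(p^{2} - 16 p\right) + p^{\frac{3}{2}}\right) = 3 \left(p^{2} + p^{\frac{3}{2}} - 16 p\right) = - 48 p + 3 p^{2} + 3 p^{\frac{3}{2}}$)
$-186 + u m{\left(-12 \right)} = -186 + 52 \left(\left(-48\right) \left(-12\right) + 3 \left(-12\right)^{2} + 3 \left(-12\right)^{\frac{3}{2}}\right) = -186 + 52 \left(576 + 3 \cdot 144 + 3 \left(- 24 i \sqrt{3}\right)\right) = -186 + 52 \left(576 + 432 - 72 i \sqrt{3}\right) = -186 + 52 \left(1008 - 72 i \sqrt{3}\right) = -186 + \left(52416 - 3744 i \sqrt{3}\right) = 52230 - 3744 i \sqrt{3}$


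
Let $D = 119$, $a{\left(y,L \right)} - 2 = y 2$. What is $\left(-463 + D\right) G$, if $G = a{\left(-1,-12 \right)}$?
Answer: $0$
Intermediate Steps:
$a{\left(y,L \right)} = 2 + 2 y$ ($a{\left(y,L \right)} = 2 + y 2 = 2 + 2 y$)
$G = 0$ ($G = 2 + 2 \left(-1\right) = 2 - 2 = 0$)
$\left(-463 + D\right) G = \left(-463 + 119\right) 0 = \left(-344\right) 0 = 0$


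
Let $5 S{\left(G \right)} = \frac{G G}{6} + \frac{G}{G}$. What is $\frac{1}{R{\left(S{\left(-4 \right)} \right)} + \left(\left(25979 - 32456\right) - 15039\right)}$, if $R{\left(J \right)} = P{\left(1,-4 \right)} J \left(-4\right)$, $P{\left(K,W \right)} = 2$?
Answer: $- \frac{15}{322828} \approx -4.6464 \cdot 10^{-5}$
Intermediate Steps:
$S{\left(G \right)} = \frac{1}{5} + \frac{G^{2}}{30}$ ($S{\left(G \right)} = \frac{\frac{G G}{6} + \frac{G}{G}}{5} = \frac{G^{2} \cdot \frac{1}{6} + 1}{5} = \frac{\frac{G^{2}}{6} + 1}{5} = \frac{1 + \frac{G^{2}}{6}}{5} = \frac{1}{5} + \frac{G^{2}}{30}$)
$R{\left(J \right)} = - 8 J$ ($R{\left(J \right)} = 2 J \left(-4\right) = - 8 J$)
$\frac{1}{R{\left(S{\left(-4 \right)} \right)} + \left(\left(25979 - 32456\right) - 15039\right)} = \frac{1}{- 8 \left(\frac{1}{5} + \frac{\left(-4\right)^{2}}{30}\right) + \left(\left(25979 - 32456\right) - 15039\right)} = \frac{1}{- 8 \left(\frac{1}{5} + \frac{1}{30} \cdot 16\right) - 21516} = \frac{1}{- 8 \left(\frac{1}{5} + \frac{8}{15}\right) - 21516} = \frac{1}{\left(-8\right) \frac{11}{15} - 21516} = \frac{1}{- \frac{88}{15} - 21516} = \frac{1}{- \frac{322828}{15}} = - \frac{15}{322828}$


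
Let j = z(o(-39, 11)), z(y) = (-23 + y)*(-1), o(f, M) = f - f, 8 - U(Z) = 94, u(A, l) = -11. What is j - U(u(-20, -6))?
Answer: 109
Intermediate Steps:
U(Z) = -86 (U(Z) = 8 - 1*94 = 8 - 94 = -86)
o(f, M) = 0
z(y) = 23 - y
j = 23 (j = 23 - 1*0 = 23 + 0 = 23)
j - U(u(-20, -6)) = 23 - 1*(-86) = 23 + 86 = 109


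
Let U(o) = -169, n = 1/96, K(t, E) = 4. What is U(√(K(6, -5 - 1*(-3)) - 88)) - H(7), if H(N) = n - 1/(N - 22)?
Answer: -81157/480 ≈ -169.08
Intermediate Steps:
n = 1/96 ≈ 0.010417
H(N) = 1/96 - 1/(-22 + N) (H(N) = 1/96 - 1/(N - 22) = 1/96 - 1/(-22 + N))
U(√(K(6, -5 - 1*(-3)) - 88)) - H(7) = -169 - (-118 + 7)/(96*(-22 + 7)) = -169 - (-111)/(96*(-15)) = -169 - (-1)*(-111)/(96*15) = -169 - 1*37/480 = -169 - 37/480 = -81157/480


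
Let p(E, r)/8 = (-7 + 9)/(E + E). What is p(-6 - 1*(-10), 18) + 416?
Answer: 418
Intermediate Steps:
p(E, r) = 8/E (p(E, r) = 8*((-7 + 9)/(E + E)) = 8*(2/((2*E))) = 8*(2*(1/(2*E))) = 8/E)
p(-6 - 1*(-10), 18) + 416 = 8/(-6 - 1*(-10)) + 416 = 8/(-6 + 10) + 416 = 8/4 + 416 = 8*(1/4) + 416 = 2 + 416 = 418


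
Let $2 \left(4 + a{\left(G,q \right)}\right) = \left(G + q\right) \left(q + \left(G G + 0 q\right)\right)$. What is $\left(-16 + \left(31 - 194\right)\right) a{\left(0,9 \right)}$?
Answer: $- \frac{13067}{2} \approx -6533.5$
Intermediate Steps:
$a{\left(G,q \right)} = -4 + \frac{\left(G + q\right) \left(q + G^{2}\right)}{2}$ ($a{\left(G,q \right)} = -4 + \frac{\left(G + q\right) \left(q + \left(G G + 0 q\right)\right)}{2} = -4 + \frac{\left(G + q\right) \left(q + \left(G^{2} + 0\right)\right)}{2} = -4 + \frac{\left(G + q\right) \left(q + G^{2}\right)}{2}$)
$\left(-16 + \left(31 - 194\right)\right) a{\left(0,9 \right)} = \left(-16 + \left(31 - 194\right)\right) \left(-4 + \frac{0^{3}}{2} + \frac{9^{2}}{2} + \frac{1}{2} \cdot 0 \cdot 9 + \frac{1}{2} \cdot 9 \cdot 0^{2}\right) = \left(-16 + \left(31 - 194\right)\right) \left(-4 + \frac{1}{2} \cdot 0 + \frac{1}{2} \cdot 81 + 0 + \frac{1}{2} \cdot 9 \cdot 0\right) = \left(-16 - 163\right) \left(-4 + 0 + \frac{81}{2} + 0 + 0\right) = \left(-179\right) \frac{73}{2} = - \frac{13067}{2}$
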